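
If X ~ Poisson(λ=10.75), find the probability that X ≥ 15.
0.128395

We have X ~ Poisson(λ=10.75).

For discrete distributions, P(X ≥ 15) = 1 - P(X ≤ 14).

P(X ≤ 14) = 0.871605
P(X ≥ 15) = 1 - 0.871605 = 0.128395

So there's approximately a 12.8% chance that X is at least 15.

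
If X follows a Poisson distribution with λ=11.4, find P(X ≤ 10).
0.413096

We have X ~ Poisson(λ=11.4).

The CDF gives us P(X ≤ k).

Using the CDF:
P(X ≤ 10) = 0.413096

This means there's approximately a 41.3% chance that X is at most 10.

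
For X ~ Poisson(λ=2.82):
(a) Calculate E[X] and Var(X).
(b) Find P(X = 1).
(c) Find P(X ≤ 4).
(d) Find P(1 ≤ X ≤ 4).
(a) E[X] = 2.8200, Var(X) = 2.8200
(b) P(X = 1) = 0.168089
(c) P(X ≤ 4) = 0.844548
(d) P(1 ≤ X ≤ 4) = 0.784942

We have X ~ Poisson(λ=2.82).

(a) Moments:
E[X] = 2.8200
Var(X) = 2.8200
σ = √Var(X) = 1.6793

(b) Point probability using PMF:
P(X = 1) = 0.168089

(c) Cumulative probability using CDF:
P(X ≤ 4) = F(4) = 0.844548

(d) Range probability:
P(1 ≤ X ≤ 4) = P(X ≤ 4) - P(X ≤ 0)
                   = F(4) - F(0)
                   = 0.844548 - 0.059606
                   = 0.784942

This means approximately 78.5% of outcomes fall in the interval [1, 4].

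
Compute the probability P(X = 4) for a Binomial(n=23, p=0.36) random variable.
0.030890

We have X ~ Binomial(n=23, p=0.36).

For a Binomial distribution, the PMF gives us the probability of each outcome.

Using the PMF formula:
P(X = 4) = 0.030890

Rounded to 4 decimal places: 0.0309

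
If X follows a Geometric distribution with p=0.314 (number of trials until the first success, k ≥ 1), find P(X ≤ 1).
0.314000

We have X ~ Geometric(p=0.314) (number of trials until the first success, k ≥ 1).

The CDF gives us P(X ≤ k).

Using the CDF:
P(X ≤ 1) = 0.314000

This means there's approximately a 31.4% chance that X is at most 1.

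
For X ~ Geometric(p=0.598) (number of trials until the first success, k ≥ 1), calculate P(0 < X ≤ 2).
0.838396

We have X ~ Geometric(p=0.598) (number of trials until the first success, k ≥ 1).

To find P(0 < X ≤ 2), we use:
P(0 < X ≤ 2) = P(X ≤ 2) - P(X ≤ 0)
                 = F(2) - F(0)
                 = 0.838396 - 0.000000
                 = 0.838396

So there's approximately a 83.8% chance that X falls in this range.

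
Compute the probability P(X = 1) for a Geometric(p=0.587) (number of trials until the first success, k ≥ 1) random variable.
0.587000

We have X ~ Geometric(p=0.587) (number of trials until the first success, k ≥ 1).

For a Geometric distribution, the PMF gives us the probability of each outcome.

Using the PMF formula:
P(X = 1) = 0.587000

Rounded to 4 decimal places: 0.5870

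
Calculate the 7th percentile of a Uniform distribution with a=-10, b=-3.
-9.5100

We have X ~ Uniform(a=-10, b=-3).

We want to find x such that P(X ≤ x) = 0.07.

This is the 7th percentile, which means 7% of values fall below this point.

Using the inverse CDF (quantile function):
x = F⁻¹(0.07) = -9.5100

Verification: P(X ≤ -9.5100) = 0.07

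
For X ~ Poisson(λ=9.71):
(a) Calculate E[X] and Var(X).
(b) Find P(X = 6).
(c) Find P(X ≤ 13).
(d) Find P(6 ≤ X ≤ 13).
(a) E[X] = 9.7100, Var(X) = 9.7100
(b) P(X = 6) = 0.070629
(c) P(X ≤ 13) = 0.884678
(d) P(6 ≤ X ≤ 13) = 0.805793

We have X ~ Poisson(λ=9.71).

(a) Moments:
E[X] = 9.7100
Var(X) = 9.7100
σ = √Var(X) = 3.1161

(b) Point probability using PMF:
P(X = 6) = 0.070629

(c) Cumulative probability using CDF:
P(X ≤ 13) = F(13) = 0.884678

(d) Range probability:
P(6 ≤ X ≤ 13) = P(X ≤ 13) - P(X ≤ 5)
                   = F(13) - F(5)
                   = 0.884678 - 0.078884
                   = 0.805793

This means approximately 80.6% of outcomes fall in the interval [6, 13].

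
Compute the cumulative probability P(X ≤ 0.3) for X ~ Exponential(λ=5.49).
0.807373

We have X ~ Exponential(λ=5.49).

The CDF gives us P(X ≤ k).

Using the CDF:
P(X ≤ 0.3) = 0.807373

This means there's approximately a 80.7% chance that X is at most 0.3.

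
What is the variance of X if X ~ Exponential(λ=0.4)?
6.2500

We have X ~ Exponential(λ=0.4).

For an Exponential distribution with λ=0.4:
Var(X) = 6.2500

The variance measures the spread of the distribution around the mean.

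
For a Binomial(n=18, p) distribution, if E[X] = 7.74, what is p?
p = 0.43

For a Binomial(n, p) distribution:
E[X] = n × p

Given n = 18 and E[X] = 7.74:
7.74 = 18 × p
p = 7.74 / 18 = 0.43

Verification: Binomial(18, 0.43) has E[X] = 7.74 ✓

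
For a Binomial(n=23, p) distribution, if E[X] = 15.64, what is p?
p = 0.68

For a Binomial(n, p) distribution:
E[X] = n × p

Given n = 23 and E[X] = 15.64:
15.64 = 23 × p
p = 15.64 / 23 = 0.68

Verification: Binomial(23, 0.68) has E[X] = 15.64 ✓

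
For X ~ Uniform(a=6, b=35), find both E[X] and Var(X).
E[X] = 20.5000, Var(X) = 70.0833

We have X ~ Uniform(a=6, b=35).

For a Uniform distribution with a=6, b=35:

Expected value:
E[X] = 20.5000

Variance:
Var(X) = 70.0833

Standard deviation:
σ = √Var(X) = 8.3716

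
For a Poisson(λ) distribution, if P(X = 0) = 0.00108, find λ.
λ = 6.8308

For a Poisson(λ) distribution, the PMF at 0 is:
P(X = 0) = λ^0 e^(-λ) / 0! = e^(-λ)

Given P(X = 0) = 0.00108:
e^(-λ) = 0.00108
-λ = ln(0.00108)
λ = -ln(0.00108) = 6.8308

Verification: e^(-6.8308) = 0.00108 ✓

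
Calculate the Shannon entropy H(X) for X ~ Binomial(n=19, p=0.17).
1.8932 nats

We have X ~ Binomial(n=19, p=0.17).

The Shannon entropy measures the uncertainty or information content of the distribution.

For a Binomial distribution with n=19, p=0.17:
H(X) = 1.8932 nats

(In bits, this would be 2.7314 bits.)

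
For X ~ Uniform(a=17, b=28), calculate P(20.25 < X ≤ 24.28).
0.366364

We have X ~ Uniform(a=17, b=28).

To find P(20.25 < X ≤ 24.28), we use:
P(20.25 < X ≤ 24.28) = P(X ≤ 24.28) - P(X ≤ 20.25)
                 = F(24.28) - F(20.25)
                 = 0.661818 - 0.295455
                 = 0.366364

So there's approximately a 36.6% chance that X falls in this range.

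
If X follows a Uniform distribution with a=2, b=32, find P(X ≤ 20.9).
0.630000

We have X ~ Uniform(a=2, b=32).

The CDF gives us P(X ≤ k).

Using the CDF:
P(X ≤ 20.9) = 0.630000

This means there's approximately a 63.0% chance that X is at most 20.9.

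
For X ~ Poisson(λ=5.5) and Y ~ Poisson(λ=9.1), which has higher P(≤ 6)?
X has higher probability (P(X ≤ 6) = 0.6860 > P(Y ≤ 6) = 0.1978)

Compute P(≤ 6) for each distribution:

X ~ Poisson(λ=5.5):
P(X ≤ 6) = 0.6860

Y ~ Poisson(λ=9.1):
P(Y ≤ 6) = 0.1978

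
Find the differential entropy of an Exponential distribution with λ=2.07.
0.2725 nats

We have X ~ Exponential(λ=2.07).

The differential entropy measures the uncertainty or information content of the distribution.

For an Exponential distribution with λ=2.07:
h(X) = 0.2725 nats

(In bits, this would be 0.3931 bits.)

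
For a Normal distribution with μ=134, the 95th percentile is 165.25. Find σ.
σ = 18.9987

For X ~ Normal(μ, σ), the p-th percentile satisfies x = μ + z_p × σ,
where z_p = Φ⁻¹(p) is the standard normal quantile.

Step 1: z_{0.95} = Φ⁻¹(0.95) = 1.6449

Step 2: Solve for σ:
165.25 = 134 + 1.6449 × σ
σ = (165.25 - 134) / 1.6449
σ = 31.25 / 1.6449
σ = 18.9987

Verification: μ + z × σ = 134 + 1.6449 × 18.9987 = 165.25 ✓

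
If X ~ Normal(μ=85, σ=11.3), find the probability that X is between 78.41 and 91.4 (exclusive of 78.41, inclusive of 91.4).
0.434545

We have X ~ Normal(μ=85, σ=11.3).

To find P(78.41 < X ≤ 91.4), we use:
P(78.41 < X ≤ 91.4) = P(X ≤ 91.4) - P(X ≤ 78.41)
                 = F(91.4) - F(78.41)
                 = 0.714429 - 0.279884
                 = 0.434545

So there's approximately a 43.5% chance that X falls in this range.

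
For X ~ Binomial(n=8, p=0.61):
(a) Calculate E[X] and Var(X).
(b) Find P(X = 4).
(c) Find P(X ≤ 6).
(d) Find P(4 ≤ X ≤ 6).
(a) E[X] = 4.8800, Var(X) = 1.9032
(b) P(X = 4) = 0.224221
(c) P(X ≤ 6) = 0.882776
(d) P(4 ≤ X ≤ 6) = 0.724199

We have X ~ Binomial(n=8, p=0.61).

(a) Moments:
E[X] = 4.8800
Var(X) = 1.9032
σ = √Var(X) = 1.3796

(b) Point probability using PMF:
P(X = 4) = 0.224221

(c) Cumulative probability using CDF:
P(X ≤ 6) = F(6) = 0.882776

(d) Range probability:
P(4 ≤ X ≤ 6) = P(X ≤ 6) - P(X ≤ 3)
                   = F(6) - F(3)
                   = 0.882776 - 0.158577
                   = 0.724199

This means approximately 72.4% of outcomes fall in the interval [4, 6].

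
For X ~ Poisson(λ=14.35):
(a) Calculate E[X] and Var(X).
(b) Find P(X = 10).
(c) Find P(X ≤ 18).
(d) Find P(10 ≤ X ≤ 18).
(a) E[X] = 14.3500, Var(X) = 14.3500
(b) P(X = 10) = 0.059790
(c) P(X ≤ 18) = 0.862273
(d) P(10 ≤ X ≤ 18) = 0.768437

We have X ~ Poisson(λ=14.35).

(a) Moments:
E[X] = 14.3500
Var(X) = 14.3500
σ = √Var(X) = 3.7881

(b) Point probability using PMF:
P(X = 10) = 0.059790

(c) Cumulative probability using CDF:
P(X ≤ 18) = F(18) = 0.862273

(d) Range probability:
P(10 ≤ X ≤ 18) = P(X ≤ 18) - P(X ≤ 9)
                   = F(18) - F(9)
                   = 0.862273 - 0.093837
                   = 0.768437

This means approximately 76.8% of outcomes fall in the interval [10, 18].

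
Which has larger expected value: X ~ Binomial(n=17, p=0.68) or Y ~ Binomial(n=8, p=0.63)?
X has larger mean (11.5600 > 5.0400)

Compute the expected value for each distribution:

X ~ Binomial(n=17, p=0.68):
E[X] = 11.5600

Y ~ Binomial(n=8, p=0.63):
E[Y] = 5.0400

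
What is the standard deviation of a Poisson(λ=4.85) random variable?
2.2023

We have X ~ Poisson(λ=4.85).

For a Poisson distribution with λ=4.85:
σ = √Var(X) = 2.2023

The standard deviation is the square root of the variance.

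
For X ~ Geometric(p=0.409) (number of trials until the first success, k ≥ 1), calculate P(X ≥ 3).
0.349281

We have X ~ Geometric(p=0.409) (number of trials until the first success, k ≥ 1).

For discrete distributions, P(X ≥ 3) = 1 - P(X ≤ 2).

P(X ≤ 2) = 0.650719
P(X ≥ 3) = 1 - 0.650719 = 0.349281

So there's approximately a 34.9% chance that X is at least 3.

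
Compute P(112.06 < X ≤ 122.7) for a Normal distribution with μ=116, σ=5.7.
0.635379

We have X ~ Normal(μ=116, σ=5.7).

To find P(112.06 < X ≤ 122.7), we use:
P(112.06 < X ≤ 122.7) = P(X ≤ 122.7) - P(X ≤ 112.06)
                 = F(122.7) - F(112.06)
                 = 0.880090 - 0.244711
                 = 0.635379

So there's approximately a 63.5% chance that X falls in this range.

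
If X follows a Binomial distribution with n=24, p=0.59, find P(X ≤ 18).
0.967724

We have X ~ Binomial(n=24, p=0.59).

The CDF gives us P(X ≤ k).

Using the CDF:
P(X ≤ 18) = 0.967724

This means there's approximately a 96.8% chance that X is at most 18.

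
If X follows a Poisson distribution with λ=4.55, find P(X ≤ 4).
0.522640

We have X ~ Poisson(λ=4.55).

The CDF gives us P(X ≤ k).

Using the CDF:
P(X ≤ 4) = 0.522640

This means there's approximately a 52.3% chance that X is at most 4.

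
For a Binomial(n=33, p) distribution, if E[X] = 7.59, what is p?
p = 0.23

For a Binomial(n, p) distribution:
E[X] = n × p

Given n = 33 and E[X] = 7.59:
7.59 = 33 × p
p = 7.59 / 33 = 0.23

Verification: Binomial(33, 0.23) has E[X] = 7.59 ✓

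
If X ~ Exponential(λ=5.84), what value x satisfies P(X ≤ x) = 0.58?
0.1485

We have X ~ Exponential(λ=5.84).

We want to find x such that P(X ≤ x) = 0.58.

This is the 58th percentile, which means 58% of values fall below this point.

Using the inverse CDF (quantile function):
x = F⁻¹(0.58) = 0.1485

Verification: P(X ≤ 0.1485) = 0.58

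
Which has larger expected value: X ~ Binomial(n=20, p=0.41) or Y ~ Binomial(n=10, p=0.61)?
X has larger mean (8.2000 > 6.1000)

Compute the expected value for each distribution:

X ~ Binomial(n=20, p=0.41):
E[X] = 8.2000

Y ~ Binomial(n=10, p=0.61):
E[Y] = 6.1000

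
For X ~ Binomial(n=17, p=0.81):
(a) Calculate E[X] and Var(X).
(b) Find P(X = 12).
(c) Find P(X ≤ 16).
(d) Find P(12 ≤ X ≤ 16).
(a) E[X] = 13.7700, Var(X) = 2.6163
(b) P(X = 12) = 0.122219
(c) P(X ≤ 16) = 0.972187
(d) P(12 ≤ X ≤ 16) = 0.885746

We have X ~ Binomial(n=17, p=0.81).

(a) Moments:
E[X] = 13.7700
Var(X) = 2.6163
σ = √Var(X) = 1.6175

(b) Point probability using PMF:
P(X = 12) = 0.122219

(c) Cumulative probability using CDF:
P(X ≤ 16) = F(16) = 0.972187

(d) Range probability:
P(12 ≤ X ≤ 16) = P(X ≤ 16) - P(X ≤ 11)
                   = F(16) - F(11)
                   = 0.972187 - 0.086441
                   = 0.885746

This means approximately 88.6% of outcomes fall in the interval [12, 16].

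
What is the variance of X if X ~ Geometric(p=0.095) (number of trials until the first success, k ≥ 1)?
100.2770

We have X ~ Geometric(p=0.095) (number of trials until the first success, k ≥ 1).

For a Geometric distribution with p=0.095 (number of trials until the first success, k ≥ 1):
Var(X) = 100.2770

The variance measures the spread of the distribution around the mean.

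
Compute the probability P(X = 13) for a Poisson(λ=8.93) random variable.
0.048813

We have X ~ Poisson(λ=8.93).

For a Poisson distribution, the PMF gives us the probability of each outcome.

Using the PMF formula:
P(X = 13) = 0.048813

Rounded to 4 decimal places: 0.0488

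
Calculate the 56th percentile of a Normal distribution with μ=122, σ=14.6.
124.2042

We have X ~ Normal(μ=122, σ=14.6).

We want to find x such that P(X ≤ x) = 0.56.

This is the 56th percentile, which means 56% of values fall below this point.

Using the inverse CDF (quantile function):
x = F⁻¹(0.56) = 124.2042

Verification: P(X ≤ 124.2042) = 0.56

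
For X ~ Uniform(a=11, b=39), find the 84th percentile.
34.5200

We have X ~ Uniform(a=11, b=39).

We want to find x such that P(X ≤ x) = 0.84.

This is the 84th percentile, which means 84% of values fall below this point.

Using the inverse CDF (quantile function):
x = F⁻¹(0.84) = 34.5200

Verification: P(X ≤ 34.5200) = 0.84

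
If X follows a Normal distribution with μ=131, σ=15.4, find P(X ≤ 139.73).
0.714603

We have X ~ Normal(μ=131, σ=15.4).

The CDF gives us P(X ≤ k).

Using the CDF:
P(X ≤ 139.73) = 0.714603

This means there's approximately a 71.5% chance that X is at most 139.73.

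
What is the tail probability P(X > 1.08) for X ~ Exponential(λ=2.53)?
0.065063

We have X ~ Exponential(λ=2.53).

P(X > 1.08) = 1 - P(X ≤ 1.08)
                = 1 - F(1.08)
                = 1 - 0.934937
                = 0.065063

So there's approximately a 6.5% chance that X exceeds 1.08.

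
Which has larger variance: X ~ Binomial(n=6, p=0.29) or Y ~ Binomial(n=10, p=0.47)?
Y has larger variance (2.4910 > 1.2354)

Compute the variance for each distribution:

X ~ Binomial(n=6, p=0.29):
Var(X) = 1.2354

Y ~ Binomial(n=10, p=0.47):
Var(Y) = 2.4910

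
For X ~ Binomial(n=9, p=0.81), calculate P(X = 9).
0.150095

We have X ~ Binomial(n=9, p=0.81).

For a Binomial distribution, the PMF gives us the probability of each outcome.

Using the PMF formula:
P(X = 9) = 0.150095

Rounded to 4 decimal places: 0.1501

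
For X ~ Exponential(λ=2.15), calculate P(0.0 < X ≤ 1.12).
0.910005

We have X ~ Exponential(λ=2.15).

To find P(0.0 < X ≤ 1.12), we use:
P(0.0 < X ≤ 1.12) = P(X ≤ 1.12) - P(X ≤ 0.0)
                 = F(1.12) - F(0.0)
                 = 0.910005 - 0.000000
                 = 0.910005

So there's approximately a 91.0% chance that X falls in this range.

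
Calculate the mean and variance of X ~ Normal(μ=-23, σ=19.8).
E[X] = -23.0000, Var(X) = 392.0400

We have X ~ Normal(μ=-23, σ=19.8).

For a Normal distribution with μ=-23, σ=19.8:

Expected value:
E[X] = -23.0000

Variance:
Var(X) = 392.0400

Standard deviation:
σ = √Var(X) = 19.8000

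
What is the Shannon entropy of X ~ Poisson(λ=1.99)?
1.7020 nats

We have X ~ Poisson(λ=1.99).

The Shannon entropy measures the uncertainty or information content of the distribution.

For a Poisson distribution with λ=1.99:
H(X) = 1.7020 nats

(In bits, this would be 2.4555 bits.)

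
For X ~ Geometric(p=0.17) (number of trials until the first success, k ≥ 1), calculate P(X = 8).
0.046131

We have X ~ Geometric(p=0.17) (number of trials until the first success, k ≥ 1).

For a Geometric distribution, the PMF gives us the probability of each outcome.

Using the PMF formula:
P(X = 8) = 0.046131

Rounded to 4 decimal places: 0.0461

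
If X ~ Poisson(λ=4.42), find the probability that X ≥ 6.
0.283468

We have X ~ Poisson(λ=4.42).

For discrete distributions, P(X ≥ 6) = 1 - P(X ≤ 5).

P(X ≤ 5) = 0.716532
P(X ≥ 6) = 1 - 0.716532 = 0.283468

So there's approximately a 28.3% chance that X is at least 6.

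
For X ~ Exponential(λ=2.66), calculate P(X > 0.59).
0.208170

We have X ~ Exponential(λ=2.66).

P(X > 0.59) = 1 - P(X ≤ 0.59)
                = 1 - F(0.59)
                = 1 - 0.791830
                = 0.208170

So there's approximately a 20.8% chance that X exceeds 0.59.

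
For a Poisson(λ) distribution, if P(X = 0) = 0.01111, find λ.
λ = 4.4999

For a Poisson(λ) distribution, the PMF at 0 is:
P(X = 0) = λ^0 e^(-λ) / 0! = e^(-λ)

Given P(X = 0) = 0.01111:
e^(-λ) = 0.01111
-λ = ln(0.01111)
λ = -ln(0.01111) = 4.4999

Verification: e^(-4.4999) = 0.01111 ✓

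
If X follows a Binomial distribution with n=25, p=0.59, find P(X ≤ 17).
0.869157

We have X ~ Binomial(n=25, p=0.59).

The CDF gives us P(X ≤ k).

Using the CDF:
P(X ≤ 17) = 0.869157

This means there's approximately a 86.9% chance that X is at most 17.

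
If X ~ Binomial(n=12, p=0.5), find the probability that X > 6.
0.387207

We have X ~ Binomial(n=12, p=0.5).

P(X > 6) = 1 - P(X ≤ 6)
                = 1 - F(6)
                = 1 - 0.612793
                = 0.387207

So there's approximately a 38.7% chance that X exceeds 6.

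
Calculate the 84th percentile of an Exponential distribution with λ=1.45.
1.2638

We have X ~ Exponential(λ=1.45).

We want to find x such that P(X ≤ x) = 0.84.

This is the 84th percentile, which means 84% of values fall below this point.

Using the inverse CDF (quantile function):
x = F⁻¹(0.84) = 1.2638

Verification: P(X ≤ 1.2638) = 0.84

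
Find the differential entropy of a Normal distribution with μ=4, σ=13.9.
4.0508 nats

We have X ~ Normal(μ=4, σ=13.9).

The differential entropy measures the uncertainty or information content of the distribution.

For a Normal distribution with μ=4, σ=13.9:
h(X) = 4.0508 nats

(In bits, this would be 5.8441 bits.)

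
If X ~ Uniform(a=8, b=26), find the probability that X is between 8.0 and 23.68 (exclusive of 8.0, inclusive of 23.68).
0.871111

We have X ~ Uniform(a=8, b=26).

To find P(8.0 < X ≤ 23.68), we use:
P(8.0 < X ≤ 23.68) = P(X ≤ 23.68) - P(X ≤ 8.0)
                 = F(23.68) - F(8.0)
                 = 0.871111 - 0.000000
                 = 0.871111

So there's approximately a 87.1% chance that X falls in this range.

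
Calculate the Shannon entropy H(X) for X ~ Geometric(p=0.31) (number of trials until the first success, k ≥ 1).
1.9971 nats

We have X ~ Geometric(p=0.31) (number of trials until the first success, k ≥ 1).

The Shannon entropy measures the uncertainty or information content of the distribution.

For a Geometric distribution with p=0.31 (number of trials until the first success, k ≥ 1):
H(X) = 1.9971 nats

(In bits, this would be 2.8812 bits.)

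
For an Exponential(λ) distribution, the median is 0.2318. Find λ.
λ = 2.9903

For X ~ Exponential(λ), the CDF is F(x) = 1 - e^(-λx).
The median m satisfies F(m) = 0.5:
1 - e^(-λm) = 0.5
e^(-λm) = 0.5
λm = ln(2)
m = ln(2) / λ

Given m = 0.2318:
λ = ln(2) / 0.2318 = 0.693147 / 0.2318 = 2.9903

Verification: ln(2) / 2.9903 = 0.2318 ✓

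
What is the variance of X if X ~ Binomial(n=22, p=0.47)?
5.4802

We have X ~ Binomial(n=22, p=0.47).

For a Binomial distribution with n=22, p=0.47:
Var(X) = 5.4802

The variance measures the spread of the distribution around the mean.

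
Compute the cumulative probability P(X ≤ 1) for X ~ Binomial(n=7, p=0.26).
0.420369

We have X ~ Binomial(n=7, p=0.26).

The CDF gives us P(X ≤ k).

Using the CDF:
P(X ≤ 1) = 0.420369

This means there's approximately a 42.0% chance that X is at most 1.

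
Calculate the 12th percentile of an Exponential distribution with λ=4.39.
0.0291

We have X ~ Exponential(λ=4.39).

We want to find x such that P(X ≤ x) = 0.12.

This is the 12th percentile, which means 12% of values fall below this point.

Using the inverse CDF (quantile function):
x = F⁻¹(0.12) = 0.0291

Verification: P(X ≤ 0.0291) = 0.12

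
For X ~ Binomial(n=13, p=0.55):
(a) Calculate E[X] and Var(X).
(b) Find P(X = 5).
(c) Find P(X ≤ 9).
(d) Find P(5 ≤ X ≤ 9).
(a) E[X] = 7.1500, Var(X) = 3.2175
(b) P(X = 5) = 0.108916
(c) P(X ≤ 9) = 0.907079
(d) P(5 ≤ X ≤ 9) = 0.837230

We have X ~ Binomial(n=13, p=0.55).

(a) Moments:
E[X] = 7.1500
Var(X) = 3.2175
σ = √Var(X) = 1.7937

(b) Point probability using PMF:
P(X = 5) = 0.108916

(c) Cumulative probability using CDF:
P(X ≤ 9) = F(9) = 0.907079

(d) Range probability:
P(5 ≤ X ≤ 9) = P(X ≤ 9) - P(X ≤ 4)
                   = F(9) - F(4)
                   = 0.907079 - 0.069849
                   = 0.837230

This means approximately 83.7% of outcomes fall in the interval [5, 9].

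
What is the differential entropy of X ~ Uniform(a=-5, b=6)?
2.3979 nats

We have X ~ Uniform(a=-5, b=6).

The differential entropy measures the uncertainty or information content of the distribution.

For a Uniform distribution with a=-5, b=6:
h(X) = 2.3979 nats

(In bits, this would be 3.4594 bits.)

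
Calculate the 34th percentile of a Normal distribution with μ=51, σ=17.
43.9881

We have X ~ Normal(μ=51, σ=17).

We want to find x such that P(X ≤ x) = 0.34.

This is the 34th percentile, which means 34% of values fall below this point.

Using the inverse CDF (quantile function):
x = F⁻¹(0.34) = 43.9881

Verification: P(X ≤ 43.9881) = 0.34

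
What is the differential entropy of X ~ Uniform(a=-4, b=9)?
2.5649 nats

We have X ~ Uniform(a=-4, b=9).

The differential entropy measures the uncertainty or information content of the distribution.

For a Uniform distribution with a=-4, b=9:
h(X) = 2.5649 nats

(In bits, this would be 3.7004 bits.)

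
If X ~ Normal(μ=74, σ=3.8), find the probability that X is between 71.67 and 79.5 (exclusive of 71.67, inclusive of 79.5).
0.656217

We have X ~ Normal(μ=74, σ=3.8).

To find P(71.67 < X ≤ 79.5), we use:
P(71.67 < X ≤ 79.5) = P(X ≤ 79.5) - P(X ≤ 71.67)
                 = F(79.5) - F(71.67)
                 = 0.926103 - 0.269886
                 = 0.656217

So there's approximately a 65.6% chance that X falls in this range.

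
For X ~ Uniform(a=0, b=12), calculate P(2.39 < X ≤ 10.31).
0.660000

We have X ~ Uniform(a=0, b=12).

To find P(2.39 < X ≤ 10.31), we use:
P(2.39 < X ≤ 10.31) = P(X ≤ 10.31) - P(X ≤ 2.39)
                 = F(10.31) - F(2.39)
                 = 0.859167 - 0.199167
                 = 0.660000

So there's approximately a 66.0% chance that X falls in this range.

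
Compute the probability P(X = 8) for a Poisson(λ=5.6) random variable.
0.088702

We have X ~ Poisson(λ=5.6).

For a Poisson distribution, the PMF gives us the probability of each outcome.

Using the PMF formula:
P(X = 8) = 0.088702

Rounded to 4 decimal places: 0.0887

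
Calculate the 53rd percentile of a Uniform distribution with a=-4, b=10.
3.4200

We have X ~ Uniform(a=-4, b=10).

We want to find x such that P(X ≤ x) = 0.53.

This is the 53rd percentile, which means 53% of values fall below this point.

Using the inverse CDF (quantile function):
x = F⁻¹(0.53) = 3.4200

Verification: P(X ≤ 3.4200) = 0.53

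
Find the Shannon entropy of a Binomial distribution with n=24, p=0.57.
2.3045 nats

We have X ~ Binomial(n=24, p=0.57).

The Shannon entropy measures the uncertainty or information content of the distribution.

For a Binomial distribution with n=24, p=0.57:
H(X) = 2.3045 nats

(In bits, this would be 3.3246 bits.)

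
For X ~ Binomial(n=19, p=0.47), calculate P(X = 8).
0.166815

We have X ~ Binomial(n=19, p=0.47).

For a Binomial distribution, the PMF gives us the probability of each outcome.

Using the PMF formula:
P(X = 8) = 0.166815

Rounded to 4 decimal places: 0.1668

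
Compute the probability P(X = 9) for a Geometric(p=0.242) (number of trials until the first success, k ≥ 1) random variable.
0.026374

We have X ~ Geometric(p=0.242) (number of trials until the first success, k ≥ 1).

For a Geometric distribution, the PMF gives us the probability of each outcome.

Using the PMF formula:
P(X = 9) = 0.026374

Rounded to 4 decimal places: 0.0264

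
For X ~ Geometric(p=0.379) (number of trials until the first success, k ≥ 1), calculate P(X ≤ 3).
0.760517

We have X ~ Geometric(p=0.379) (number of trials until the first success, k ≥ 1).

The CDF gives us P(X ≤ k).

Using the CDF:
P(X ≤ 3) = 0.760517

This means there's approximately a 76.1% chance that X is at most 3.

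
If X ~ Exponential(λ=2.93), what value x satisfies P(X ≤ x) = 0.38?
0.1632

We have X ~ Exponential(λ=2.93).

We want to find x such that P(X ≤ x) = 0.38.

This is the 38th percentile, which means 38% of values fall below this point.

Using the inverse CDF (quantile function):
x = F⁻¹(0.38) = 0.1632

Verification: P(X ≤ 0.1632) = 0.38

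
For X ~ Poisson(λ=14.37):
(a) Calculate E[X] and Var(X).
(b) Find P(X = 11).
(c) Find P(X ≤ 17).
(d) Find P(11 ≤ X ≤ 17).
(a) E[X] = 14.3700, Var(X) = 14.3700
(b) P(X = 11) = 0.077635
(c) P(X ≤ 17) = 0.799807
(d) P(11 ≤ X ≤ 17) = 0.647372

We have X ~ Poisson(λ=14.37).

(a) Moments:
E[X] = 14.3700
Var(X) = 14.3700
σ = √Var(X) = 3.7908

(b) Point probability using PMF:
P(X = 11) = 0.077635

(c) Cumulative probability using CDF:
P(X ≤ 17) = F(17) = 0.799807

(d) Range probability:
P(11 ≤ X ≤ 17) = P(X ≤ 17) - P(X ≤ 10)
                   = F(17) - F(10)
                   = 0.799807 - 0.152435
                   = 0.647372

This means approximately 64.7% of outcomes fall in the interval [11, 17].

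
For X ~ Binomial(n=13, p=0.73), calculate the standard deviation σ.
1.6007

We have X ~ Binomial(n=13, p=0.73).

For a Binomial distribution with n=13, p=0.73:
σ = √Var(X) = 1.6007

The standard deviation is the square root of the variance.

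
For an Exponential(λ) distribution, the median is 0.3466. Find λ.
λ = 1.9998

For X ~ Exponential(λ), the CDF is F(x) = 1 - e^(-λx).
The median m satisfies F(m) = 0.5:
1 - e^(-λm) = 0.5
e^(-λm) = 0.5
λm = ln(2)
m = ln(2) / λ

Given m = 0.3466:
λ = ln(2) / 0.3466 = 0.693147 / 0.3466 = 1.9998

Verification: ln(2) / 1.9998 = 0.3466 ✓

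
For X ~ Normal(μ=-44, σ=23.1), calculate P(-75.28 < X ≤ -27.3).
0.677293

We have X ~ Normal(μ=-44, σ=23.1).

To find P(-75.28 < X ≤ -27.3), we use:
P(-75.28 < X ≤ -27.3) = P(X ≤ -27.3) - P(X ≤ -75.28)
                 = F(-27.3) - F(-75.28)
                 = 0.765143 - 0.087850
                 = 0.677293

So there's approximately a 67.7% chance that X falls in this range.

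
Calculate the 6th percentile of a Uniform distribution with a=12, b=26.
12.8400

We have X ~ Uniform(a=12, b=26).

We want to find x such that P(X ≤ x) = 0.06.

This is the 6th percentile, which means 6% of values fall below this point.

Using the inverse CDF (quantile function):
x = F⁻¹(0.06) = 12.8400

Verification: P(X ≤ 12.8400) = 0.06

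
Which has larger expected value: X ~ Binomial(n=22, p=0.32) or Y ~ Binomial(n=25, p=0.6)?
Y has larger mean (15.0000 > 7.0400)

Compute the expected value for each distribution:

X ~ Binomial(n=22, p=0.32):
E[X] = 7.0400

Y ~ Binomial(n=25, p=0.6):
E[Y] = 15.0000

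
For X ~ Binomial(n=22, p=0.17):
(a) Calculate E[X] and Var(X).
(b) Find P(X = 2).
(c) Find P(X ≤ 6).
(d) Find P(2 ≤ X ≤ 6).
(a) E[X] = 3.7400, Var(X) = 3.1042
(b) P(X = 2) = 0.160721
(c) P(X ≤ 6) = 0.933796
(d) P(2 ≤ X ≤ 6) = 0.842478

We have X ~ Binomial(n=22, p=0.17).

(a) Moments:
E[X] = 3.7400
Var(X) = 3.1042
σ = √Var(X) = 1.7619

(b) Point probability using PMF:
P(X = 2) = 0.160721

(c) Cumulative probability using CDF:
P(X ≤ 6) = F(6) = 0.933796

(d) Range probability:
P(2 ≤ X ≤ 6) = P(X ≤ 6) - P(X ≤ 1)
                   = F(6) - F(1)
                   = 0.933796 - 0.091318
                   = 0.842478

This means approximately 84.2% of outcomes fall in the interval [2, 6].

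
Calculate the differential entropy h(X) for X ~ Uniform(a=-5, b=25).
3.4012 nats

We have X ~ Uniform(a=-5, b=25).

The differential entropy measures the uncertainty or information content of the distribution.

For a Uniform distribution with a=-5, b=25:
h(X) = 3.4012 nats

(In bits, this would be 4.9069 bits.)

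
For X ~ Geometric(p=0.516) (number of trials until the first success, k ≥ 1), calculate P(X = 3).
0.120876

We have X ~ Geometric(p=0.516) (number of trials until the first success, k ≥ 1).

For a Geometric distribution, the PMF gives us the probability of each outcome.

Using the PMF formula:
P(X = 3) = 0.120876

Rounded to 4 decimal places: 0.1209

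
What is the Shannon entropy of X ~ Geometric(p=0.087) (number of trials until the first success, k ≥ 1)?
3.3970 nats

We have X ~ Geometric(p=0.087) (number of trials until the first success, k ≥ 1).

The Shannon entropy measures the uncertainty or information content of the distribution.

For a Geometric distribution with p=0.087 (number of trials until the first success, k ≥ 1):
H(X) = 3.3970 nats

(In bits, this would be 4.9009 bits.)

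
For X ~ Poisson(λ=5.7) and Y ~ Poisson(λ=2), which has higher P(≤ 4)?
Y has higher probability (P(Y ≤ 4) = 0.9473 > P(X ≤ 4) = 0.3272)

Compute P(≤ 4) for each distribution:

X ~ Poisson(λ=5.7):
P(X ≤ 4) = 0.3272

Y ~ Poisson(λ=2):
P(Y ≤ 4) = 0.9473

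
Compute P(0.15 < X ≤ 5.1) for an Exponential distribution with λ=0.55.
0.860305

We have X ~ Exponential(λ=0.55).

To find P(0.15 < X ≤ 5.1), we use:
P(0.15 < X ≤ 5.1) = P(X ≤ 5.1) - P(X ≤ 0.15)
                 = F(5.1) - F(0.15)
                 = 0.939493 - 0.079189
                 = 0.860305

So there's approximately a 86.0% chance that X falls in this range.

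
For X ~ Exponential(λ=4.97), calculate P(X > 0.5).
0.083326

We have X ~ Exponential(λ=4.97).

P(X > 0.5) = 1 - P(X ≤ 0.5)
                = 1 - F(0.5)
                = 1 - 0.916674
                = 0.083326

So there's approximately a 8.3% chance that X exceeds 0.5.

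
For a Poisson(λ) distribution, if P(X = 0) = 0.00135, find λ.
λ = 6.6077

For a Poisson(λ) distribution, the PMF at 0 is:
P(X = 0) = λ^0 e^(-λ) / 0! = e^(-λ)

Given P(X = 0) = 0.00135:
e^(-λ) = 0.00135
-λ = ln(0.00135)
λ = -ln(0.00135) = 6.6077

Verification: e^(-6.6077) = 0.00135 ✓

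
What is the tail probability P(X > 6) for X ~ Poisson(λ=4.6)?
0.181971

We have X ~ Poisson(λ=4.6).

P(X > 6) = 1 - P(X ≤ 6)
                = 1 - F(6)
                = 1 - 0.818029
                = 0.181971

So there's approximately a 18.2% chance that X exceeds 6.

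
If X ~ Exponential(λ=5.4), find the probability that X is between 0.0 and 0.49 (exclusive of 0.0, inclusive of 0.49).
0.929066

We have X ~ Exponential(λ=5.4).

To find P(0.0 < X ≤ 0.49), we use:
P(0.0 < X ≤ 0.49) = P(X ≤ 0.49) - P(X ≤ 0.0)
                 = F(0.49) - F(0.0)
                 = 0.929066 - 0.000000
                 = 0.929066

So there's approximately a 92.9% chance that X falls in this range.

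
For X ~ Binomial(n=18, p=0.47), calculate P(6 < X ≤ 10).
0.654510

We have X ~ Binomial(n=18, p=0.47).

To find P(6 < X ≤ 10), we use:
P(6 < X ≤ 10) = P(X ≤ 10) - P(X ≤ 6)
                 = F(10) - F(6)
                 = 0.832272 - 0.177762
                 = 0.654510

So there's approximately a 65.5% chance that X falls in this range.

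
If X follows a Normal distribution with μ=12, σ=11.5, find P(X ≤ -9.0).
0.033919

We have X ~ Normal(μ=12, σ=11.5).

The CDF gives us P(X ≤ k).

Using the CDF:
P(X ≤ -9.0) = 0.033919

This means there's approximately a 3.4% chance that X is at most -9.0.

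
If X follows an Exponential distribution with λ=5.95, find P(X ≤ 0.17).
0.636327

We have X ~ Exponential(λ=5.95).

The CDF gives us P(X ≤ k).

Using the CDF:
P(X ≤ 0.17) = 0.636327

This means there's approximately a 63.6% chance that X is at most 0.17.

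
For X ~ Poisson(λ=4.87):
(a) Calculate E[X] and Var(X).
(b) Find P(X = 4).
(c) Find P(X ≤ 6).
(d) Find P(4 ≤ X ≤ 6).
(a) E[X] = 4.8700, Var(X) = 4.8700
(b) P(X = 4) = 0.179842
(c) P(X ≤ 6) = 0.780935
(d) P(4 ≤ X ≤ 6) = 0.497184

We have X ~ Poisson(λ=4.87).

(a) Moments:
E[X] = 4.8700
Var(X) = 4.8700
σ = √Var(X) = 2.2068

(b) Point probability using PMF:
P(X = 4) = 0.179842

(c) Cumulative probability using CDF:
P(X ≤ 6) = F(6) = 0.780935

(d) Range probability:
P(4 ≤ X ≤ 6) = P(X ≤ 6) - P(X ≤ 3)
                   = F(6) - F(3)
                   = 0.780935 - 0.283751
                   = 0.497184

This means approximately 49.7% of outcomes fall in the interval [4, 6].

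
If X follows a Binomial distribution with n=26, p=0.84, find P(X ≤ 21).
0.404752

We have X ~ Binomial(n=26, p=0.84).

The CDF gives us P(X ≤ k).

Using the CDF:
P(X ≤ 21) = 0.404752

This means there's approximately a 40.5% chance that X is at most 21.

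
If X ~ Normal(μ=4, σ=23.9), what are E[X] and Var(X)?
E[X] = 4.0000, Var(X) = 571.2100

We have X ~ Normal(μ=4, σ=23.9).

For a Normal distribution with μ=4, σ=23.9:

Expected value:
E[X] = 4.0000

Variance:
Var(X) = 571.2100

Standard deviation:
σ = √Var(X) = 23.9000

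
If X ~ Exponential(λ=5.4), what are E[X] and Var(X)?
E[X] = 0.1852, Var(X) = 0.0343

We have X ~ Exponential(λ=5.4).

For an Exponential distribution with λ=5.4:

Expected value:
E[X] = 0.1852

Variance:
Var(X) = 0.0343

Standard deviation:
σ = √Var(X) = 0.1852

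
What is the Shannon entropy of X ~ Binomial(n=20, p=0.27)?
2.0992 nats

We have X ~ Binomial(n=20, p=0.27).

The Shannon entropy measures the uncertainty or information content of the distribution.

For a Binomial distribution with n=20, p=0.27:
H(X) = 2.0992 nats

(In bits, this would be 3.0285 bits.)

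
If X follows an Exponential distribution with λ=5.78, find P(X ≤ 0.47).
0.933901

We have X ~ Exponential(λ=5.78).

The CDF gives us P(X ≤ k).

Using the CDF:
P(X ≤ 0.47) = 0.933901

This means there's approximately a 93.4% chance that X is at most 0.47.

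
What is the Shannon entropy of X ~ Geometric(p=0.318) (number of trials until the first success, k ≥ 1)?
1.9665 nats

We have X ~ Geometric(p=0.318) (number of trials until the first success, k ≥ 1).

The Shannon entropy measures the uncertainty or information content of the distribution.

For a Geometric distribution with p=0.318 (number of trials until the first success, k ≥ 1):
H(X) = 1.9665 nats

(In bits, this would be 2.8371 bits.)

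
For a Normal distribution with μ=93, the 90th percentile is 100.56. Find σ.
σ = 5.8991

For X ~ Normal(μ, σ), the p-th percentile satisfies x = μ + z_p × σ,
where z_p = Φ⁻¹(p) is the standard normal quantile.

Step 1: z_{0.9} = Φ⁻¹(0.9) = 1.2816

Step 2: Solve for σ:
100.56 = 93 + 1.2816 × σ
σ = (100.56 - 93) / 1.2816
σ = 7.56 / 1.2816
σ = 5.8991

Verification: μ + z × σ = 93 + 1.2816 × 5.8991 = 100.56 ✓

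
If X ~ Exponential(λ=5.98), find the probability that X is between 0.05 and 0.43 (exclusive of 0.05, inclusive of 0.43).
0.665131

We have X ~ Exponential(λ=5.98).

To find P(0.05 < X ≤ 0.43), we use:
P(0.05 < X ≤ 0.43) = P(X ≤ 0.43) - P(X ≤ 0.05)
                 = F(0.43) - F(0.05)
                 = 0.923572 - 0.258441
                 = 0.665131

So there's approximately a 66.5% chance that X falls in this range.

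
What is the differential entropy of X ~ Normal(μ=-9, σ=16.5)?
4.2223 nats

We have X ~ Normal(μ=-9, σ=16.5).

The differential entropy measures the uncertainty or information content of the distribution.

For a Normal distribution with μ=-9, σ=16.5:
h(X) = 4.2223 nats

(In bits, this would be 6.0915 bits.)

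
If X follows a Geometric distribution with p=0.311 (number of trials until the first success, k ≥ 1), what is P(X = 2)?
0.214279

We have X ~ Geometric(p=0.311) (number of trials until the first success, k ≥ 1).

For a Geometric distribution, the PMF gives us the probability of each outcome.

Using the PMF formula:
P(X = 2) = 0.214279

Rounded to 4 decimal places: 0.2143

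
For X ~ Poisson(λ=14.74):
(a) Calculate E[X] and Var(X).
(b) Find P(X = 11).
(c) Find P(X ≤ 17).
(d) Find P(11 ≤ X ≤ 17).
(a) E[X] = 14.7400, Var(X) = 14.7400
(b) P(X = 11) = 0.070928
(c) P(X ≤ 17) = 0.770494
(d) P(11 ≤ X ≤ 17) = 0.638834

We have X ~ Poisson(λ=14.74).

(a) Moments:
E[X] = 14.7400
Var(X) = 14.7400
σ = √Var(X) = 3.8393

(b) Point probability using PMF:
P(X = 11) = 0.070928

(c) Cumulative probability using CDF:
P(X ≤ 17) = F(17) = 0.770494

(d) Range probability:
P(11 ≤ X ≤ 17) = P(X ≤ 17) - P(X ≤ 10)
                   = F(17) - F(10)
                   = 0.770494 - 0.131660
                   = 0.638834

This means approximately 63.9% of outcomes fall in the interval [11, 17].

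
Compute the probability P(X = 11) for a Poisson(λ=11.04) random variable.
0.119369

We have X ~ Poisson(λ=11.04).

For a Poisson distribution, the PMF gives us the probability of each outcome.

Using the PMF formula:
P(X = 11) = 0.119369

Rounded to 4 decimal places: 0.1194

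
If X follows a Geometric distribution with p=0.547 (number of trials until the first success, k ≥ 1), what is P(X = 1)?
0.547000

We have X ~ Geometric(p=0.547) (number of trials until the first success, k ≥ 1).

For a Geometric distribution, the PMF gives us the probability of each outcome.

Using the PMF formula:
P(X = 1) = 0.547000

Rounded to 4 decimal places: 0.5470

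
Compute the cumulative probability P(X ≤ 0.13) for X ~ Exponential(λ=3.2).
0.340320

We have X ~ Exponential(λ=3.2).

The CDF gives us P(X ≤ k).

Using the CDF:
P(X ≤ 0.13) = 0.340320

This means there's approximately a 34.0% chance that X is at most 0.13.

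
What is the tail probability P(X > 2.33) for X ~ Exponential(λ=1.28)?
0.050671

We have X ~ Exponential(λ=1.28).

P(X > 2.33) = 1 - P(X ≤ 2.33)
                = 1 - F(2.33)
                = 1 - 0.949329
                = 0.050671

So there's approximately a 5.1% chance that X exceeds 2.33.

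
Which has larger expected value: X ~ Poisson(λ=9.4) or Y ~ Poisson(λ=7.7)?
X has larger mean (9.4000 > 7.7000)

Compute the expected value for each distribution:

X ~ Poisson(λ=9.4):
E[X] = 9.4000

Y ~ Poisson(λ=7.7):
E[Y] = 7.7000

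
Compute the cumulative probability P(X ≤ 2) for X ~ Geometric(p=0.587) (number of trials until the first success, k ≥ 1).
0.829431

We have X ~ Geometric(p=0.587) (number of trials until the first success, k ≥ 1).

The CDF gives us P(X ≤ k).

Using the CDF:
P(X ≤ 2) = 0.829431

This means there's approximately a 82.9% chance that X is at most 2.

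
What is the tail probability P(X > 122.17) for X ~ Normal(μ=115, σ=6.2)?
0.123748

We have X ~ Normal(μ=115, σ=6.2).

P(X > 122.17) = 1 - P(X ≤ 122.17)
                = 1 - F(122.17)
                = 1 - 0.876252
                = 0.123748

So there's approximately a 12.4% chance that X exceeds 122.17.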